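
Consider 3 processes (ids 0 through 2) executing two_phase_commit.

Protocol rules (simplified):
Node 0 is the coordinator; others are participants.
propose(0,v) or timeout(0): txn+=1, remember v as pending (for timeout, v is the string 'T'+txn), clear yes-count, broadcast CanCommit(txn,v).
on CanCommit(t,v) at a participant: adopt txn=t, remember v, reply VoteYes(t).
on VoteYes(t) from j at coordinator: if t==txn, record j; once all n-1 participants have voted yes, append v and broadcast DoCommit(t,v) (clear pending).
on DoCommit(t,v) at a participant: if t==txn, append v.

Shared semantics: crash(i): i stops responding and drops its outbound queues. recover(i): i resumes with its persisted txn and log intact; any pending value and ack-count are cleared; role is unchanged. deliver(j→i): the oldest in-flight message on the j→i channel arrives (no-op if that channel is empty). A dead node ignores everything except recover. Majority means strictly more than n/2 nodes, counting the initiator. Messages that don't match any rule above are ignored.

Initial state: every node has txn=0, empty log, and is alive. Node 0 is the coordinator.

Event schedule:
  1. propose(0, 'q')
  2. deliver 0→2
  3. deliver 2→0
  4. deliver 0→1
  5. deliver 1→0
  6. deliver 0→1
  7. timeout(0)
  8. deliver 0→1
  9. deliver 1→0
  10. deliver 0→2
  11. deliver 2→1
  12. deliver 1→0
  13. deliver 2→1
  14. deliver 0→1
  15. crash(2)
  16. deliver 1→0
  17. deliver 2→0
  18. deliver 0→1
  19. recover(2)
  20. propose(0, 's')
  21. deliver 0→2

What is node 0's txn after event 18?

after 1 — propose(0,'q'): n0:coor/t1/[-]
after 2 — deliver 0→2: n2:part/t1/[-]
after 3 — deliver 2→0: ·
after 4 — deliver 0→1: n1:part/t1/[-]
after 5 — deliver 1→0: n0:coor/t1/[q]
after 6 — deliver 0→1: n1:part/t1/[q]
after 7 — timeout(0): n0:coor/t2/[q]
after 8 — deliver 0→1: n1:part/t2/[q]
after 9 — deliver 1→0: ·
after 10 — deliver 0→2: n2:part/t1/[q]
after 11 — deliver 2→1: ·
after 12 — deliver 1→0: ·
after 13 — deliver 2→1: ·
after 14 — deliver 0→1: ·
after 15 — crash(2): n2:✗part/t1/[q]
after 16 — deliver 1→0: ·
after 17 — deliver 2→0: ·
after 18 — deliver 0→1: ·

2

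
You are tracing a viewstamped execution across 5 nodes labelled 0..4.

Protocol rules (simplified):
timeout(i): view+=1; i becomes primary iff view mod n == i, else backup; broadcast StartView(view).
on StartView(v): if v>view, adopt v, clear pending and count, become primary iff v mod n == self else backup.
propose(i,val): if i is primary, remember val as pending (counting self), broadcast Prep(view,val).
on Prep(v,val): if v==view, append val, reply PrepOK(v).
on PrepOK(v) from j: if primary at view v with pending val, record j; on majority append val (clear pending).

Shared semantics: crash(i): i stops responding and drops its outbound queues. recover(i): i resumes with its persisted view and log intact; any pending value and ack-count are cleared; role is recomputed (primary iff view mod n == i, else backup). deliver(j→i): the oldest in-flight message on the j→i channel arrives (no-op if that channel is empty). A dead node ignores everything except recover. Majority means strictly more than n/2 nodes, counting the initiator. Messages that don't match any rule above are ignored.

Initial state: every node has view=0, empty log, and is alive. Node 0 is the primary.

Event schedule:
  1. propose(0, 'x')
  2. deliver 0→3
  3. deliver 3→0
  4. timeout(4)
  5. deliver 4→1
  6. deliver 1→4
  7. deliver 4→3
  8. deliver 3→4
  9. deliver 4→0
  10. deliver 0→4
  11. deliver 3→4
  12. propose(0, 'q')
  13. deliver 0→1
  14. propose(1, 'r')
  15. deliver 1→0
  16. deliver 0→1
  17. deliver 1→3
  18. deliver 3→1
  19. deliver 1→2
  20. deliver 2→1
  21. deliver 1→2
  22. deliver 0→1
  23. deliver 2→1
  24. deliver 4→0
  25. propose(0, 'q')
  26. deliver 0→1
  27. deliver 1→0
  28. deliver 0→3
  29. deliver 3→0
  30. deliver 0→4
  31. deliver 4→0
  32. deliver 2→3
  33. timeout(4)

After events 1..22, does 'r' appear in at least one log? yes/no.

yes

step 1 propose(0,'x'): —
step 2 deliver 0→3: 3={back,v=0,log=x}
step 3 deliver 3→0: —
step 4 timeout(4): 4={back,v=1,log=-}
step 5 deliver 4→1: 1={prim,v=1,log=-}
step 6 deliver 1→4: —
step 7 deliver 4→3: 3={back,v=1,log=x}
step 8 deliver 3→4: —
step 9 deliver 4→0: 0={back,v=1,log=-}
step 10 deliver 0→4: —
step 11 deliver 3→4: —
step 12 propose(0,'q'): —
step 13 deliver 0→1: —
step 14 propose(1,'r'): —
step 15 deliver 1→0: 0={back,v=1,log=r}
step 16 deliver 0→1: —
step 17 deliver 1→3: 3={back,v=1,log=x,r}
step 18 deliver 3→1: 1={prim,v=1,log=r}
step 19 deliver 1→2: —
step 20 deliver 2→1: —
step 21 deliver 1→2: —
step 22 deliver 0→1: —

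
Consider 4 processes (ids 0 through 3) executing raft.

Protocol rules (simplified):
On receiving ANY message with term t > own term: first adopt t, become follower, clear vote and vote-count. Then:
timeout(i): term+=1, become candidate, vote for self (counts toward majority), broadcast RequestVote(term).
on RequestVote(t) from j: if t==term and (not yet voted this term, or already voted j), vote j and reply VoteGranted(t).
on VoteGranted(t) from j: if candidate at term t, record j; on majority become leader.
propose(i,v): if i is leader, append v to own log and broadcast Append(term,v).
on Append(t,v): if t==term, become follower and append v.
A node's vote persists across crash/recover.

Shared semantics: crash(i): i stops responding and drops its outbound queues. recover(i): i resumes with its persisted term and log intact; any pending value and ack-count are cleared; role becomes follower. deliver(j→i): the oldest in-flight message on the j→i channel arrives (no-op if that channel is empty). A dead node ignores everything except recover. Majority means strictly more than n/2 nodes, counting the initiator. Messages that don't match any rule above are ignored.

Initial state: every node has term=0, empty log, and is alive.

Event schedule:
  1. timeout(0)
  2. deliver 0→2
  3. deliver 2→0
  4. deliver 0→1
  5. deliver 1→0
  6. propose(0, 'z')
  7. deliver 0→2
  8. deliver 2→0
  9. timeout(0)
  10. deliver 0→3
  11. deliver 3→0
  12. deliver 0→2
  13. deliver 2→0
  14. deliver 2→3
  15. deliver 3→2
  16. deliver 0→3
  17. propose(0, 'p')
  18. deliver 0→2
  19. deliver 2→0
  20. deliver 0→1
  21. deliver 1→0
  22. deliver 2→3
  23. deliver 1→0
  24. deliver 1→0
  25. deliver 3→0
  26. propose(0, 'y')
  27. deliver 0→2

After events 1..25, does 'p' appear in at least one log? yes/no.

no

[1] timeout(0) → N0(cand t1 [-])
[2] deliver 0→2 → N2(foll t1 [-])
[3] deliver 2→0 → ∅
[4] deliver 0→1 → N1(foll t1 [-])
[5] deliver 1→0 → N0(lead t1 [-])
[6] propose(0,'z') → N0(lead t1 [z])
[7] deliver 0→2 → N2(foll t1 [z])
[8] deliver 2→0 → ∅
[9] timeout(0) → N0(cand t2 [z])
[10] deliver 0→3 → N3(foll t1 [-])
[11] deliver 3→0 → ∅
[12] deliver 0→2 → N2(foll t2 [z])
[13] deliver 2→0 → ∅
[14] deliver 2→3 → ∅
[15] deliver 3→2 → ∅
[16] deliver 0→3 → N3(foll t1 [z])
[17] propose(0,'p') → ∅
[18] deliver 0→2 → ∅
[19] deliver 2→0 → ∅
[20] deliver 0→1 → N1(foll t1 [z])
[21] deliver 1→0 → ∅
[22] deliver 2→3 → ∅
[23] deliver 1→0 → ∅
[24] deliver 1→0 → ∅
[25] deliver 3→0 → ∅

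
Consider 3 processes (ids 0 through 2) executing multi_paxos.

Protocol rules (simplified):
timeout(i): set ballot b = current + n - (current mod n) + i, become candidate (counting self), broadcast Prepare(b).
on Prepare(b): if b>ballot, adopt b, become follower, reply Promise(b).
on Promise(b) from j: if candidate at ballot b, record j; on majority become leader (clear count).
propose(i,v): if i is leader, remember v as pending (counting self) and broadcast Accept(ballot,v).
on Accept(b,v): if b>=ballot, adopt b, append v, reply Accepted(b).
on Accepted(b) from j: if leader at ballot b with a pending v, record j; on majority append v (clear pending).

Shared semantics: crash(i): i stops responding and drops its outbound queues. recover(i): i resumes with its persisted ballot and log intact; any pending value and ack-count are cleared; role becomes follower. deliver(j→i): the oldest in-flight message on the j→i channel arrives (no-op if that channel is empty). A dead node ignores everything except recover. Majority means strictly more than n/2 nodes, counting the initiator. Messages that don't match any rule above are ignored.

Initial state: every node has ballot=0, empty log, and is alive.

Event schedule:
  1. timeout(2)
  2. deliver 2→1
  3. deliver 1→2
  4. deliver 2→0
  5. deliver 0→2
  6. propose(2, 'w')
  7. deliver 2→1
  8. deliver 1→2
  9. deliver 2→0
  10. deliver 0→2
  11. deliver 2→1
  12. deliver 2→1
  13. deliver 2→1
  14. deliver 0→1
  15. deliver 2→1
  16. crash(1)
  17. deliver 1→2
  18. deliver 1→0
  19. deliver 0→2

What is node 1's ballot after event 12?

after 1 — timeout(2): n2:cand/b5/[-]
after 2 — deliver 2→1: n1:foll/b5/[-]
after 3 — deliver 1→2: n2:lead/b5/[-]
after 4 — deliver 2→0: n0:foll/b5/[-]
after 5 — deliver 0→2: ·
after 6 — propose(2,'w'): ·
after 7 — deliver 2→1: n1:foll/b5/[w]
after 8 — deliver 1→2: n2:lead/b5/[w]
after 9 — deliver 2→0: n0:foll/b5/[w]
after 10 — deliver 0→2: ·
after 11 — deliver 2→1: ·
after 12 — deliver 2→1: ·

5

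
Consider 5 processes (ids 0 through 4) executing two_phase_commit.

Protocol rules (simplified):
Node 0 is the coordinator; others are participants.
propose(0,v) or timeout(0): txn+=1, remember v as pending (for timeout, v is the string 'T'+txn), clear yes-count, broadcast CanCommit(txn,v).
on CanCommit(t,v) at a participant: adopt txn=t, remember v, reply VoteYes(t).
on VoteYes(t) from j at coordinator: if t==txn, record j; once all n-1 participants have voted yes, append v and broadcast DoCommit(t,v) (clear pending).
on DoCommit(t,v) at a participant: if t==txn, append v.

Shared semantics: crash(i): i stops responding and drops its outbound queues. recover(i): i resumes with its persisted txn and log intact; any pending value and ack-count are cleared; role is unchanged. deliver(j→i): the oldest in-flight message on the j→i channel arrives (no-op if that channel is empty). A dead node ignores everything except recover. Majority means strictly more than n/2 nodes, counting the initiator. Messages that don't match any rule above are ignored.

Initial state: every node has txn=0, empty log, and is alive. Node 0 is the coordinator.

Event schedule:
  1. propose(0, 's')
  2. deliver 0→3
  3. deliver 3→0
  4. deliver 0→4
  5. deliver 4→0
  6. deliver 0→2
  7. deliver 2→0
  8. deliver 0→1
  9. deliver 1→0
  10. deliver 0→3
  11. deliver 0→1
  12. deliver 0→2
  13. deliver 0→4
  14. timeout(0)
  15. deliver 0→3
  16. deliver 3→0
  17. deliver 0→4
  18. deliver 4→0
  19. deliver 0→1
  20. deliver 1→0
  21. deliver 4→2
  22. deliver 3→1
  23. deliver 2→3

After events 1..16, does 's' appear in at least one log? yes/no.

after 1 — propose(0,'s'): n0:coor/t1/[-]
after 2 — deliver 0→3: n3:part/t1/[-]
after 3 — deliver 3→0: ·
after 4 — deliver 0→4: n4:part/t1/[-]
after 5 — deliver 4→0: ·
after 6 — deliver 0→2: n2:part/t1/[-]
after 7 — deliver 2→0: ·
after 8 — deliver 0→1: n1:part/t1/[-]
after 9 — deliver 1→0: n0:coor/t1/[s]
after 10 — deliver 0→3: n3:part/t1/[s]
after 11 — deliver 0→1: n1:part/t1/[s]
after 12 — deliver 0→2: n2:part/t1/[s]
after 13 — deliver 0→4: n4:part/t1/[s]
after 14 — timeout(0): n0:coor/t2/[s]
after 15 — deliver 0→3: n3:part/t2/[s]
after 16 — deliver 3→0: ·

yes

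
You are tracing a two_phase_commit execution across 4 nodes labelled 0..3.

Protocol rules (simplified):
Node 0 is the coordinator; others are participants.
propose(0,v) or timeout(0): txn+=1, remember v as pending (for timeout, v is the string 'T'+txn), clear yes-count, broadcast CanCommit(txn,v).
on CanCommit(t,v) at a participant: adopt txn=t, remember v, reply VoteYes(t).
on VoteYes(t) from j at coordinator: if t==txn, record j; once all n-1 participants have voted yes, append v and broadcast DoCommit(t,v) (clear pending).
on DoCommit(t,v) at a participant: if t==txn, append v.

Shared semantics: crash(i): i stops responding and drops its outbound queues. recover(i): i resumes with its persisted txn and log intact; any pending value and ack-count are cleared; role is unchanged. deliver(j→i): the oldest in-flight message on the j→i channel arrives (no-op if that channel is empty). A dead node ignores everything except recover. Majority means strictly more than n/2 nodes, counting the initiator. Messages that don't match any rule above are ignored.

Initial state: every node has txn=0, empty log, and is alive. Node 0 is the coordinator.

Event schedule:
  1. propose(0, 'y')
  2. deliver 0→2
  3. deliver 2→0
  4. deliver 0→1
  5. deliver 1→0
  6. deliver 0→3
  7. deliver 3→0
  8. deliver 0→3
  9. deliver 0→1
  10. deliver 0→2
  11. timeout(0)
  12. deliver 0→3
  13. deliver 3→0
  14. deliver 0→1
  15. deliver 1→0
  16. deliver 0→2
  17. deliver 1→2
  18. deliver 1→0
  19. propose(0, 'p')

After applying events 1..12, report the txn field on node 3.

step 1 propose(0,'y'): 0={coor,t=1,log=-}
step 2 deliver 0→2: 2={part,t=1,log=-}
step 3 deliver 2→0: —
step 4 deliver 0→1: 1={part,t=1,log=-}
step 5 deliver 1→0: —
step 6 deliver 0→3: 3={part,t=1,log=-}
step 7 deliver 3→0: 0={coor,t=1,log=y}
step 8 deliver 0→3: 3={part,t=1,log=y}
step 9 deliver 0→1: 1={part,t=1,log=y}
step 10 deliver 0→2: 2={part,t=1,log=y}
step 11 timeout(0): 0={coor,t=2,log=y}
step 12 deliver 0→3: 3={part,t=2,log=y}

2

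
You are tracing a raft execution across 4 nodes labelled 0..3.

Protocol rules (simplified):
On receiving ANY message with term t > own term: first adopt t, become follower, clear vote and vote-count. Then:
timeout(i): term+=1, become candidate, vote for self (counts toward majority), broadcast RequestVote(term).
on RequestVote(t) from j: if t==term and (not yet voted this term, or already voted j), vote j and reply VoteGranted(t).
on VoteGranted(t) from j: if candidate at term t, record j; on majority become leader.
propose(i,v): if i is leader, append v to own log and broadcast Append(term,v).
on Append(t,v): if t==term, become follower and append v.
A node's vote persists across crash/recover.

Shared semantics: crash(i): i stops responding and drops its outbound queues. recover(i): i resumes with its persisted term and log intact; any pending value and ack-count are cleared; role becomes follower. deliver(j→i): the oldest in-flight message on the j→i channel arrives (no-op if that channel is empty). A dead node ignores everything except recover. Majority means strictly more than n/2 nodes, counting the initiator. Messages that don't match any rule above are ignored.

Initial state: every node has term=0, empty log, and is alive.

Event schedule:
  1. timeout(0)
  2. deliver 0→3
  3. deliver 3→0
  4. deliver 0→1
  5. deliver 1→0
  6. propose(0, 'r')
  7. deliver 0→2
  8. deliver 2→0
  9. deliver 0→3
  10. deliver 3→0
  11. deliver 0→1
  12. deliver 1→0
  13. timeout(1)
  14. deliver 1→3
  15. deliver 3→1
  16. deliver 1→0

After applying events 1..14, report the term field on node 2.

after 1 — timeout(0): n0:cand/t1/[-]
after 2 — deliver 0→3: n3:foll/t1/[-]
after 3 — deliver 3→0: ·
after 4 — deliver 0→1: n1:foll/t1/[-]
after 5 — deliver 1→0: n0:lead/t1/[-]
after 6 — propose(0,'r'): n0:lead/t1/[r]
after 7 — deliver 0→2: n2:foll/t1/[-]
after 8 — deliver 2→0: ·
after 9 — deliver 0→3: n3:foll/t1/[r]
after 10 — deliver 3→0: ·
after 11 — deliver 0→1: n1:foll/t1/[r]
after 12 — deliver 1→0: ·
after 13 — timeout(1): n1:cand/t2/[r]
after 14 — deliver 1→3: n3:foll/t2/[r]

1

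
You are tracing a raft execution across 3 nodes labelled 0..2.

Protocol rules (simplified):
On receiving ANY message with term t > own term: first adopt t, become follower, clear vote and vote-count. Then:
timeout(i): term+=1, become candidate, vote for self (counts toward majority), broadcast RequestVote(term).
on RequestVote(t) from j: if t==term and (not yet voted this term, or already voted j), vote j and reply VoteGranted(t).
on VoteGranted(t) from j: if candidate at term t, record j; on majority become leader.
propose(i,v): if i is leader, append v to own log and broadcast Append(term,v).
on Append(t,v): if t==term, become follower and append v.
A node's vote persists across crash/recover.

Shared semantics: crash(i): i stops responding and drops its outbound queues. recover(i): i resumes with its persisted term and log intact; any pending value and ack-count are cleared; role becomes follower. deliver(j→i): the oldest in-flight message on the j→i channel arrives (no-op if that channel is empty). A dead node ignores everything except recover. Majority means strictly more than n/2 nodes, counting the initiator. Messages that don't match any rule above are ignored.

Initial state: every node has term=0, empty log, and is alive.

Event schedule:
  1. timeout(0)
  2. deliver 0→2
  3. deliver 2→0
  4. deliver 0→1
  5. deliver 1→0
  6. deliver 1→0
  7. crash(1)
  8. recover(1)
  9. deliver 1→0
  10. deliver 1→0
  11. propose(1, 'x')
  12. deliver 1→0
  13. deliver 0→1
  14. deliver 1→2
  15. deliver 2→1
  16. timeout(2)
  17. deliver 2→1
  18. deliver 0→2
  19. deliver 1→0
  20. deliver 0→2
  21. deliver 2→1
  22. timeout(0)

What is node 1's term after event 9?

[1] timeout(0) → N0(cand t1 [-])
[2] deliver 0→2 → N2(foll t1 [-])
[3] deliver 2→0 → N0(lead t1 [-])
[4] deliver 0→1 → N1(foll t1 [-])
[5] deliver 1→0 → ∅
[6] deliver 1→0 → ∅
[7] crash(1) → N1(✗foll t1 [-])
[8] recover(1) → N1(foll t1 [-])
[9] deliver 1→0 → ∅

1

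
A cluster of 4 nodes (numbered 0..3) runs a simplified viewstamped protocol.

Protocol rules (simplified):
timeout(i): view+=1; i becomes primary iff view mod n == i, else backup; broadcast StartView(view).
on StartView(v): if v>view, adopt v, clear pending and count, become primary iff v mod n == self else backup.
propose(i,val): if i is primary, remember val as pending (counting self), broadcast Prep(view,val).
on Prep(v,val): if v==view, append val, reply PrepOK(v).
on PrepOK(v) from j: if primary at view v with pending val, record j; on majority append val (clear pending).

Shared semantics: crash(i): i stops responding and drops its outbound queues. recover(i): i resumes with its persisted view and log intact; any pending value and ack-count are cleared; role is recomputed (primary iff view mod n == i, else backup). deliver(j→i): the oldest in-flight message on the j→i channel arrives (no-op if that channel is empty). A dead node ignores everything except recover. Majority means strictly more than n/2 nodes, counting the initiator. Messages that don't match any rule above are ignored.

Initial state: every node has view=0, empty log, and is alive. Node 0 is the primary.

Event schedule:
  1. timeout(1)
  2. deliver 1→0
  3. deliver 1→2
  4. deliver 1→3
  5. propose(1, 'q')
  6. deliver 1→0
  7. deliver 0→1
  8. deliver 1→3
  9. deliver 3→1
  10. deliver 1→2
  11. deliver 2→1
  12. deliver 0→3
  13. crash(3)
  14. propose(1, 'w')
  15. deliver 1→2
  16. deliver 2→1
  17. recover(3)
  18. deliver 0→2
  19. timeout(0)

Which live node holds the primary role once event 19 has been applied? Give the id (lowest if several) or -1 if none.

1

1. timeout(1):  <1:prim v1 ->
2. deliver 1→0:  <0:back v1 ->
3. deliver 1→2:  <2:back v1 ->
4. deliver 1→3:  <3:back v1 ->
5. propose(1,'q'):  nop
6. deliver 1→0:  <0:back v1 q>
7. deliver 0→1:  nop
8. deliver 1→3:  <3:back v1 q>
9. deliver 3→1:  <1:prim v1 q>
10. deliver 1→2:  <2:back v1 q>
11. deliver 2→1:  nop
12. deliver 0→3:  nop
13. crash(3):  <3:✗back v1 q>
14. propose(1,'w'):  nop
15. deliver 1→2:  <2:back v1 q,w>
16. deliver 2→1:  nop
17. recover(3):  <3:back v1 q>
18. deliver 0→2:  nop
19. timeout(0):  <0:back v2 q>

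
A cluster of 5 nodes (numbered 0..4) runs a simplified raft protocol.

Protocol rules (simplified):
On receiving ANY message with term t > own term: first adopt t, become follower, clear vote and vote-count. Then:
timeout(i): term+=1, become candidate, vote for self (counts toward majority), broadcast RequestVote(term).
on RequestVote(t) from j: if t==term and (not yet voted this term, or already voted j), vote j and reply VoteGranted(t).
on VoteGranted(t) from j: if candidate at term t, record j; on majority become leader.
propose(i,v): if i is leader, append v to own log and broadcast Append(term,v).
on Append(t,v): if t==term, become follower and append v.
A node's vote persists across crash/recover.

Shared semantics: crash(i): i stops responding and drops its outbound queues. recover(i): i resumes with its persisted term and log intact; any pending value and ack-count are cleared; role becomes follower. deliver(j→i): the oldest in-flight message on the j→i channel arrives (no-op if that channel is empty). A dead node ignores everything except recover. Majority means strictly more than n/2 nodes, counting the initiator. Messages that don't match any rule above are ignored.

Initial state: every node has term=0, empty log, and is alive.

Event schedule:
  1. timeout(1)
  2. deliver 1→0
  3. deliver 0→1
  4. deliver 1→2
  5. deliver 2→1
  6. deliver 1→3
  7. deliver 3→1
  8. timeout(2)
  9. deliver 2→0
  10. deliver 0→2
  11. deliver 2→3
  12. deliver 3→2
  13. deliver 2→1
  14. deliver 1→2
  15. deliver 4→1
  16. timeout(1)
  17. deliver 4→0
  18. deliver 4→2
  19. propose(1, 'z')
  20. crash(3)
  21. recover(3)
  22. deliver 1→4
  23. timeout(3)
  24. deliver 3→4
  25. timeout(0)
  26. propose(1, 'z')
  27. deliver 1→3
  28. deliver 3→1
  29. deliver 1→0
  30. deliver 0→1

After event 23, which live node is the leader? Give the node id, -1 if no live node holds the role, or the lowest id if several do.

e1 timeout(1): 1[cand,t=1,-]
e2 deliver 1→0: 0[foll,t=1,-]
e3 deliver 0→1: ·
e4 deliver 1→2: 2[foll,t=1,-]
e5 deliver 2→1: 1[lead,t=1,-]
e6 deliver 1→3: 3[foll,t=1,-]
e7 deliver 3→1: ·
e8 timeout(2): 2[cand,t=2,-]
e9 deliver 2→0: 0[foll,t=2,-]
e10 deliver 0→2: ·
e11 deliver 2→3: 3[foll,t=2,-]
e12 deliver 3→2: 2[lead,t=2,-]
e13 deliver 2→1: 1[foll,t=2,-]
e14 deliver 1→2: ·
e15 deliver 4→1: ·
e16 timeout(1): 1[cand,t=3,-]
e17 deliver 4→0: ·
e18 deliver 4→2: ·
e19 propose(1,'z'): ·
e20 crash(3): 3[✗foll,t=2,-]
e21 recover(3): 3[foll,t=2,-]
e22 deliver 1→4: 4[foll,t=1,-]
e23 timeout(3): 3[cand,t=3,-]

2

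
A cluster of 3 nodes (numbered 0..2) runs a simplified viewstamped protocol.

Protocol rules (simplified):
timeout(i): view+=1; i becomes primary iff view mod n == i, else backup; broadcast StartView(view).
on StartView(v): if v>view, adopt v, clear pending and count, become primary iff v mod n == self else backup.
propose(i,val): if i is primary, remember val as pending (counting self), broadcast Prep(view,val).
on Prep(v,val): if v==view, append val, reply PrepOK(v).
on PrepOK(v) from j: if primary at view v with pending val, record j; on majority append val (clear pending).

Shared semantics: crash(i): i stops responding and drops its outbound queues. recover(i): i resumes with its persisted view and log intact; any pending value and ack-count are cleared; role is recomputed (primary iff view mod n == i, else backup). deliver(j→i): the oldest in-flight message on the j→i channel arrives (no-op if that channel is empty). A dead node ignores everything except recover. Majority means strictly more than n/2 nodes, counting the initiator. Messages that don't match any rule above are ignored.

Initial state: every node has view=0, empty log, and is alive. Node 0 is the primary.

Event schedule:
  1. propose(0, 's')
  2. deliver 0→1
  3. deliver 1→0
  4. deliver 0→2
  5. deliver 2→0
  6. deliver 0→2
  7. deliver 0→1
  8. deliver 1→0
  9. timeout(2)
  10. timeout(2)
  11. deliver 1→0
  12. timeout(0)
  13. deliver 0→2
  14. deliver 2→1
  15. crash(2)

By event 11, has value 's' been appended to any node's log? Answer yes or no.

yes

e1 propose(0,'s'): ·
e2 deliver 0→1: 1[back,v=0,s]
e3 deliver 1→0: 0[prim,v=0,s]
e4 deliver 0→2: 2[back,v=0,s]
e5 deliver 2→0: ·
e6 deliver 0→2: ·
e7 deliver 0→1: ·
e8 deliver 1→0: ·
e9 timeout(2): 2[back,v=1,s]
e10 timeout(2): 2[prim,v=2,s]
e11 deliver 1→0: ·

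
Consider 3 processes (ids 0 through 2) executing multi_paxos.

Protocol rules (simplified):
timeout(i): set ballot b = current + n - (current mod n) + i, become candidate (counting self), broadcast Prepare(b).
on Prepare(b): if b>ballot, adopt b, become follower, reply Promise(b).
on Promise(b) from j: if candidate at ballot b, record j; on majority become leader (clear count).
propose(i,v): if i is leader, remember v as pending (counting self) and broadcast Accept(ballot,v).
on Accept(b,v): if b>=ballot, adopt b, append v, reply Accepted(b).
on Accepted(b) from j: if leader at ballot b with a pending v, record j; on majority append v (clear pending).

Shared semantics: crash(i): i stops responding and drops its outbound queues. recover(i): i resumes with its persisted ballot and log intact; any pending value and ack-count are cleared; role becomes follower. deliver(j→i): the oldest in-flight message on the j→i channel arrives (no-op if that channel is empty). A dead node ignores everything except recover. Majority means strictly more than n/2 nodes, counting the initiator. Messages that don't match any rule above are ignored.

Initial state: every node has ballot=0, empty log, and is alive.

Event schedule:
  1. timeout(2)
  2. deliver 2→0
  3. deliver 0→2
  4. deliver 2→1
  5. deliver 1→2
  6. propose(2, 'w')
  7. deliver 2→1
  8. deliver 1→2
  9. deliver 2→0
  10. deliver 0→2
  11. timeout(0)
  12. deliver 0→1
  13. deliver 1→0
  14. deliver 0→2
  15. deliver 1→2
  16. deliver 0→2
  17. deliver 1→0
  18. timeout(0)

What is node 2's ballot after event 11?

5

after 1 — timeout(2): n2:cand/b5/[-]
after 2 — deliver 2→0: n0:foll/b5/[-]
after 3 — deliver 0→2: n2:lead/b5/[-]
after 4 — deliver 2→1: n1:foll/b5/[-]
after 5 — deliver 1→2: ·
after 6 — propose(2,'w'): ·
after 7 — deliver 2→1: n1:foll/b5/[w]
after 8 — deliver 1→2: n2:lead/b5/[w]
after 9 — deliver 2→0: n0:foll/b5/[w]
after 10 — deliver 0→2: ·
after 11 — timeout(0): n0:cand/b6/[w]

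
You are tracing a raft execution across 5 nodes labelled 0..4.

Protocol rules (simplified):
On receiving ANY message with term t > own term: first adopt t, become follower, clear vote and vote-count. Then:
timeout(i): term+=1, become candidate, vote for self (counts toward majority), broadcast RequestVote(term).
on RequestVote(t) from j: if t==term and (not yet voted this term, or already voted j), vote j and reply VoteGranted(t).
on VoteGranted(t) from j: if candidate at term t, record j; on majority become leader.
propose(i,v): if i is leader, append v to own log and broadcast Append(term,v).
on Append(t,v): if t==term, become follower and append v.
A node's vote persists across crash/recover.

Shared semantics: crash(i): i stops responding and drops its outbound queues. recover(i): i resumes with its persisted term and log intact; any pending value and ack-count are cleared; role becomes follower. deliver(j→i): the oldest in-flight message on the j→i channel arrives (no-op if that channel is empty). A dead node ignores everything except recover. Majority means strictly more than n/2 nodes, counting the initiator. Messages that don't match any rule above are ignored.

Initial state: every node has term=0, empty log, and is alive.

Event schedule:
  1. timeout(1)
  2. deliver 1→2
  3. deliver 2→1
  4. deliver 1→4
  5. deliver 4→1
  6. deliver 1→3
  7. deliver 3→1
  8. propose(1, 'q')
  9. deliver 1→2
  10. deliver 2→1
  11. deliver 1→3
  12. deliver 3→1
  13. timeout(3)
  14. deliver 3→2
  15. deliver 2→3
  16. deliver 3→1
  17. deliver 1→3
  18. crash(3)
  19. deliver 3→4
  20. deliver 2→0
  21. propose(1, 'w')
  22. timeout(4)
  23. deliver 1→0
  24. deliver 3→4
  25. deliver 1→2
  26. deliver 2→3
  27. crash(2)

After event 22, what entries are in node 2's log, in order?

after 1 — timeout(1): n1:cand/t1/[-]
after 2 — deliver 1→2: n2:foll/t1/[-]
after 3 — deliver 2→1: ·
after 4 — deliver 1→4: n4:foll/t1/[-]
after 5 — deliver 4→1: n1:lead/t1/[-]
after 6 — deliver 1→3: n3:foll/t1/[-]
after 7 — deliver 3→1: ·
after 8 — propose(1,'q'): n1:lead/t1/[q]
after 9 — deliver 1→2: n2:foll/t1/[q]
after 10 — deliver 2→1: ·
after 11 — deliver 1→3: n3:foll/t1/[q]
after 12 — deliver 3→1: ·
after 13 — timeout(3): n3:cand/t2/[q]
after 14 — deliver 3→2: n2:foll/t2/[q]
after 15 — deliver 2→3: ·
after 16 — deliver 3→1: n1:foll/t2/[q]
after 17 — deliver 1→3: n3:lead/t2/[q]
after 18 — crash(3): n3:✗lead/t2/[q]
after 19 — deliver 3→4: ·
after 20 — deliver 2→0: ·
after 21 — propose(1,'w'): ·
after 22 — timeout(4): n4:cand/t2/[-]

q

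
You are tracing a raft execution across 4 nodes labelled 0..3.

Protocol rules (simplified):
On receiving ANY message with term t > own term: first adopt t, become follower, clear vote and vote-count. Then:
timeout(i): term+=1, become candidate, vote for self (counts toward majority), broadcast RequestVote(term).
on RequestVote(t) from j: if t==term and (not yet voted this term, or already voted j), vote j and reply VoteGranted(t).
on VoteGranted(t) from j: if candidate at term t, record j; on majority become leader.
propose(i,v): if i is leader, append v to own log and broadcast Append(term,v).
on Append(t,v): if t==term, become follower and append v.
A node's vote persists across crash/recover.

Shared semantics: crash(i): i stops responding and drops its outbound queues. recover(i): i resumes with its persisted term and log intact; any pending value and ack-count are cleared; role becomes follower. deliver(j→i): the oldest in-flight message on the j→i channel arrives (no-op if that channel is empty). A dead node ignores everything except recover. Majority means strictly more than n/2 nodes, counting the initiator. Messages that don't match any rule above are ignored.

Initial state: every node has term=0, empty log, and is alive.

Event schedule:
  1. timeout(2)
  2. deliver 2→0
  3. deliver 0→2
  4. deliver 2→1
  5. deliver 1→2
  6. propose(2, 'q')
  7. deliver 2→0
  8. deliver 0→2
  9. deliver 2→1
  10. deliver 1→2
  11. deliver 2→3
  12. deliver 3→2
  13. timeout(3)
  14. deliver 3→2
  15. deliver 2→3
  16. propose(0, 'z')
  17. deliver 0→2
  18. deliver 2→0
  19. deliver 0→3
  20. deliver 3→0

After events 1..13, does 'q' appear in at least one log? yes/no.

[1] timeout(2) → N2(cand t1 [-])
[2] deliver 2→0 → N0(foll t1 [-])
[3] deliver 0→2 → ∅
[4] deliver 2→1 → N1(foll t1 [-])
[5] deliver 1→2 → N2(lead t1 [-])
[6] propose(2,'q') → N2(lead t1 [q])
[7] deliver 2→0 → N0(foll t1 [q])
[8] deliver 0→2 → ∅
[9] deliver 2→1 → N1(foll t1 [q])
[10] deliver 1→2 → ∅
[11] deliver 2→3 → N3(foll t1 [-])
[12] deliver 3→2 → ∅
[13] timeout(3) → N3(cand t2 [-])

yes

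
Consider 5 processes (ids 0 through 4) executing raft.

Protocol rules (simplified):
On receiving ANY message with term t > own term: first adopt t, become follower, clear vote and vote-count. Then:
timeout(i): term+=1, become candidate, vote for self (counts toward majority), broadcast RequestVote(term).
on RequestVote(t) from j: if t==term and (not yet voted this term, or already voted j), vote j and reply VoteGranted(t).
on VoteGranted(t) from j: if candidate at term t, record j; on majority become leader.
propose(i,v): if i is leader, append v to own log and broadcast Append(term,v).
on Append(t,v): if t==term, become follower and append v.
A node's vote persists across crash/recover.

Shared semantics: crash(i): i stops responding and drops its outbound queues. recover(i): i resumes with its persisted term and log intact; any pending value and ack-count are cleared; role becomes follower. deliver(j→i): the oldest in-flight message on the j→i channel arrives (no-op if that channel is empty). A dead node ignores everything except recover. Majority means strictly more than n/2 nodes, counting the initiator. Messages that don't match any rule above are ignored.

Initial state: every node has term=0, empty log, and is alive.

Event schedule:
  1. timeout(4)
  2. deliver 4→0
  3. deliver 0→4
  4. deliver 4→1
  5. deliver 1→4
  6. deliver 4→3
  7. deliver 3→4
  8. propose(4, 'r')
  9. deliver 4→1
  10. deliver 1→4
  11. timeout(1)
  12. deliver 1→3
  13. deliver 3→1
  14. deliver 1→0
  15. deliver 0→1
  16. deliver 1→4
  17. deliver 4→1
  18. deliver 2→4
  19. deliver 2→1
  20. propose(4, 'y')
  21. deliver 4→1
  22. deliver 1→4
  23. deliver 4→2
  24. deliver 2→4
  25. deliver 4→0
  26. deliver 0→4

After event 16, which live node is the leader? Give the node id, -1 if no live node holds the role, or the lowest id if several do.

e1 timeout(4): 4[cand,t=1,-]
e2 deliver 4→0: 0[foll,t=1,-]
e3 deliver 0→4: ·
e4 deliver 4→1: 1[foll,t=1,-]
e5 deliver 1→4: 4[lead,t=1,-]
e6 deliver 4→3: 3[foll,t=1,-]
e7 deliver 3→4: ·
e8 propose(4,'r'): 4[lead,t=1,r]
e9 deliver 4→1: 1[foll,t=1,r]
e10 deliver 1→4: ·
e11 timeout(1): 1[cand,t=2,r]
e12 deliver 1→3: 3[foll,t=2,-]
e13 deliver 3→1: ·
e14 deliver 1→0: 0[foll,t=2,-]
e15 deliver 0→1: 1[lead,t=2,r]
e16 deliver 1→4: 4[foll,t=2,r]

1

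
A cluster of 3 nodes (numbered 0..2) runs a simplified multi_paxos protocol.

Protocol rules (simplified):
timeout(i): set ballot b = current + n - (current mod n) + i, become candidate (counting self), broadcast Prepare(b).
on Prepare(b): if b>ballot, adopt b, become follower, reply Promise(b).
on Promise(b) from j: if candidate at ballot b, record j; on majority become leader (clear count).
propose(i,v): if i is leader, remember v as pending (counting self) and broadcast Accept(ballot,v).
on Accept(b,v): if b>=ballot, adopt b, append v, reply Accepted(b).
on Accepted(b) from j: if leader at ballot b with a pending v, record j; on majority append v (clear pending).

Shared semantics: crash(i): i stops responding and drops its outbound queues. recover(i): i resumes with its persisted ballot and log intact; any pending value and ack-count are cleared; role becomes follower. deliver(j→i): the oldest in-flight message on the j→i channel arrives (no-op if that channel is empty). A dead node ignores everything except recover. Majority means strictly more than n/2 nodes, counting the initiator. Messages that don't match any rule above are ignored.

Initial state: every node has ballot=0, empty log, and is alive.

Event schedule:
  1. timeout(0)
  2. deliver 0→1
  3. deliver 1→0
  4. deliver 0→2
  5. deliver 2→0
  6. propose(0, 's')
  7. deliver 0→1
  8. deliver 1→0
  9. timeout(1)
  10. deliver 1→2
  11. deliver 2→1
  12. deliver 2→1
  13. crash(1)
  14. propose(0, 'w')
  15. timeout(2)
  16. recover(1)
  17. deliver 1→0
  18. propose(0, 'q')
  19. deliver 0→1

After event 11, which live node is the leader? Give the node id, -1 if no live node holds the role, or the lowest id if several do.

1. timeout(0):  <0:cand b3 ->
2. deliver 0→1:  <1:foll b3 ->
3. deliver 1→0:  <0:lead b3 ->
4. deliver 0→2:  <2:foll b3 ->
5. deliver 2→0:  nop
6. propose(0,'s'):  nop
7. deliver 0→1:  <1:foll b3 s>
8. deliver 1→0:  <0:lead b3 s>
9. timeout(1):  <1:cand b7 s>
10. deliver 1→2:  <2:foll b7 ->
11. deliver 2→1:  <1:lead b7 s>

0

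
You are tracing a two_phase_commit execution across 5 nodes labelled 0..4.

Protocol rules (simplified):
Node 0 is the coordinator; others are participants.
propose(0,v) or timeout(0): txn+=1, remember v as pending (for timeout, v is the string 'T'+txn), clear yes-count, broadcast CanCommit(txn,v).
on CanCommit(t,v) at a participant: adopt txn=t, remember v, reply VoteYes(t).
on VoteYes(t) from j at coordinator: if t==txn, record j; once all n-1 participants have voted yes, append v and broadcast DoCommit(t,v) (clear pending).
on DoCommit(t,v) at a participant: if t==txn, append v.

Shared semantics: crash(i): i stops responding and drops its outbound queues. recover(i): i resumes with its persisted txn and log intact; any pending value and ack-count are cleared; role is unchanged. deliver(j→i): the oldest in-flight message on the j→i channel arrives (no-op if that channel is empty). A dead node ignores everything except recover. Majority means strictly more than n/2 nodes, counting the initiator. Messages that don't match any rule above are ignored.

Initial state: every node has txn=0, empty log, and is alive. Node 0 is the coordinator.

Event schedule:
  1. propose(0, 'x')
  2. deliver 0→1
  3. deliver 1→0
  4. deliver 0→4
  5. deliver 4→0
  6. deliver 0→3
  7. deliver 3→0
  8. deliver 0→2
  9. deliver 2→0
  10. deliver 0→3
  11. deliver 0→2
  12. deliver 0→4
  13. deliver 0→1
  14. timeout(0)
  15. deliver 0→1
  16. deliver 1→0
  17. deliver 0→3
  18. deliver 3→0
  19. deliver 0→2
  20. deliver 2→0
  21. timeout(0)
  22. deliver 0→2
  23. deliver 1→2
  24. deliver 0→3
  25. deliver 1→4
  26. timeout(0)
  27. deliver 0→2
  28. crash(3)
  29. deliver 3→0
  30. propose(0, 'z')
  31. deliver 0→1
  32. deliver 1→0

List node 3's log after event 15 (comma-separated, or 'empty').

e1 propose(0,'x'): 0[coor,t=1,-]
e2 deliver 0→1: 1[part,t=1,-]
e3 deliver 1→0: ·
e4 deliver 0→4: 4[part,t=1,-]
e5 deliver 4→0: ·
e6 deliver 0→3: 3[part,t=1,-]
e7 deliver 3→0: ·
e8 deliver 0→2: 2[part,t=1,-]
e9 deliver 2→0: 0[coor,t=1,x]
e10 deliver 0→3: 3[part,t=1,x]
e11 deliver 0→2: 2[part,t=1,x]
e12 deliver 0→4: 4[part,t=1,x]
e13 deliver 0→1: 1[part,t=1,x]
e14 timeout(0): 0[coor,t=2,x]
e15 deliver 0→1: 1[part,t=2,x]

x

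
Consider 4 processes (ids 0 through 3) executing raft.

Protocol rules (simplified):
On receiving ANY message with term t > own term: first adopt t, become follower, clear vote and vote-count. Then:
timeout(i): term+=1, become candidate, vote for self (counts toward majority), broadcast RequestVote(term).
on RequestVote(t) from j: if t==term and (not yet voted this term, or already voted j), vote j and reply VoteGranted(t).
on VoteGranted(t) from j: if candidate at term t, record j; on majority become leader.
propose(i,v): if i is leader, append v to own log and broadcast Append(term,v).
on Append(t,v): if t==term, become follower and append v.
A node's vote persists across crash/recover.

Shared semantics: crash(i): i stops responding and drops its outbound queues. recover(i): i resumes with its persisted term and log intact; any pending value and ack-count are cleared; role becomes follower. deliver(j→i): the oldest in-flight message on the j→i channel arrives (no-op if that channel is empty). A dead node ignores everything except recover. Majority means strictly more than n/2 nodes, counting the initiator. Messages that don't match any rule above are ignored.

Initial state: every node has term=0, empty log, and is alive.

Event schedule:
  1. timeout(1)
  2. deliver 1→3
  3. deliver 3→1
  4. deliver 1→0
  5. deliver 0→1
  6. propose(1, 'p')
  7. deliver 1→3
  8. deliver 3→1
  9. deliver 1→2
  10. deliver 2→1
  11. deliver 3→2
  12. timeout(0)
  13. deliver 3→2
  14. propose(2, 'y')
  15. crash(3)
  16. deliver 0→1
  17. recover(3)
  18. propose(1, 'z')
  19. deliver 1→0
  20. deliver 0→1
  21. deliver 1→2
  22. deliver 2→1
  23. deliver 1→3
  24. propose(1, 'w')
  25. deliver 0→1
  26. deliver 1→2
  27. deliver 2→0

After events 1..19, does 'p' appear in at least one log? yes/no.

[1] timeout(1) → N1(cand t1 [-])
[2] deliver 1→3 → N3(foll t1 [-])
[3] deliver 3→1 → ∅
[4] deliver 1→0 → N0(foll t1 [-])
[5] deliver 0→1 → N1(lead t1 [-])
[6] propose(1,'p') → N1(lead t1 [p])
[7] deliver 1→3 → N3(foll t1 [p])
[8] deliver 3→1 → ∅
[9] deliver 1→2 → N2(foll t1 [-])
[10] deliver 2→1 → ∅
[11] deliver 3→2 → ∅
[12] timeout(0) → N0(cand t2 [-])
[13] deliver 3→2 → ∅
[14] propose(2,'y') → ∅
[15] crash(3) → N3(✗foll t1 [p])
[16] deliver 0→1 → N1(foll t2 [p])
[17] recover(3) → N3(foll t1 [p])
[18] propose(1,'z') → ∅
[19] deliver 1→0 → ∅

yes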